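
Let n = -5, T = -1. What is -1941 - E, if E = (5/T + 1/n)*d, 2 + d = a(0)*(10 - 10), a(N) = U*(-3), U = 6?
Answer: -9757/5 ≈ -1951.4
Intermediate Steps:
a(N) = -18 (a(N) = 6*(-3) = -18)
d = -2 (d = -2 - 18*(10 - 10) = -2 - 18*0 = -2 + 0 = -2)
E = 52/5 (E = (5/(-1) + 1/(-5))*(-2) = (5*(-1) + 1*(-1/5))*(-2) = (-5 - 1/5)*(-2) = -26/5*(-2) = 52/5 ≈ 10.400)
-1941 - E = -1941 - 1*52/5 = -1941 - 52/5 = -9757/5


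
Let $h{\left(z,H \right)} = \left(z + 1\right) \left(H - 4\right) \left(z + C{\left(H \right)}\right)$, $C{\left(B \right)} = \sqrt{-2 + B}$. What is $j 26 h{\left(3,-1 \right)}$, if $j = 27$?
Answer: $-42120 - 14040 i \sqrt{3} \approx -42120.0 - 24318.0 i$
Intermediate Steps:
$h{\left(z,H \right)} = \left(1 + z\right) \left(-4 + H\right) \left(z + \sqrt{-2 + H}\right)$ ($h{\left(z,H \right)} = \left(z + 1\right) \left(H - 4\right) \left(z + \sqrt{-2 + H}\right) = \left(1 + z\right) \left(-4 + H\right) \left(z + \sqrt{-2 + H}\right)$)
$j 26 h{\left(3,-1 \right)} = 27 \cdot 26 \left(\left(-4\right) 3 - 4 \cdot 3^{2} - 4 \sqrt{-2 - 1} - 3 - 3^{2} - \sqrt{-2 - 1} - 12 \sqrt{-2 - 1} - 3 \sqrt{-2 - 1}\right) = 702 \left(-12 - 36 - 4 \sqrt{-3} - 3 - 9 - \sqrt{-3} - 12 \sqrt{-3} - 3 \sqrt{-3}\right) = 702 \left(-12 - 36 - 4 i \sqrt{3} - 3 - 9 - i \sqrt{3} - 12 i \sqrt{3} - 3 i \sqrt{3}\right) = 702 \left(-60 - 20 i \sqrt{3}\right) = -42120 - 14040 i \sqrt{3}$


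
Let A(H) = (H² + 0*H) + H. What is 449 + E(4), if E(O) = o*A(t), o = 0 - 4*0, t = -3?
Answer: 449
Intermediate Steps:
A(H) = H + H² (A(H) = (H² + 0) + H = H² + H = H + H²)
o = 0 (o = 0 + 0 = 0)
E(O) = 0 (E(O) = 0*(-3*(1 - 3)) = 0*(-3*(-2)) = 0*6 = 0)
449 + E(4) = 449 + 0 = 449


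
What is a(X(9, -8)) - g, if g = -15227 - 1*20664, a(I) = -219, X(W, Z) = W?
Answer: 35672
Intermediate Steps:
g = -35891 (g = -15227 - 20664 = -35891)
a(X(9, -8)) - g = -219 - 1*(-35891) = -219 + 35891 = 35672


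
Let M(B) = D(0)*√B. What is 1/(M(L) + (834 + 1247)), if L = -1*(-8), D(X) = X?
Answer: 1/2081 ≈ 0.00048054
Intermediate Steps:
L = 8
M(B) = 0 (M(B) = 0*√B = 0)
1/(M(L) + (834 + 1247)) = 1/(0 + (834 + 1247)) = 1/(0 + 2081) = 1/2081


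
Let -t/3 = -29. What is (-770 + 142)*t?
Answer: -54636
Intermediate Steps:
t = 87 (t = -3*(-29) = 87)
(-770 + 142)*t = (-770 + 142)*87 = -628*87 = -54636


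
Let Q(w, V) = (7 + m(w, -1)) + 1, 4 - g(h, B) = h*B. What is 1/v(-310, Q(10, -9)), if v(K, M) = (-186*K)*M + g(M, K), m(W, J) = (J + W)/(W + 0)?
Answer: 1/515937 ≈ 1.9382e-6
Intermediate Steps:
m(W, J) = (J + W)/W
g(h, B) = 4 - B*h (g(h, B) = 4 - h*B = 4 - B*h)
Q(w, V) = 8 + (-1 + w)/w (Q(w, V) = (7 + (-1 + w)/w) + 1 = 8 + (-1 + w)/w)
v(K, M) = 4 - 187*K*M (v(K, M) = (-186*K)*M + (4 - K*M) = -186*K*M + (4 - K*M) = 4 - 187*K*M)
1/v(-310, Q(10, -9)) = 1/(4 - 187*(-310)*(9 - 1/10)) = 1/(4 - 187*(-310)*89/10) = 1/(4 + 515933) = 1/515937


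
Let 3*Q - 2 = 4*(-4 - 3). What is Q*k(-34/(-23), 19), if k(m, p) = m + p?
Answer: -4082/23 ≈ -177.48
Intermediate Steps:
Q = -26/3 (Q = 2/3 + (4*(-4 - 3))/3 = 2/3 + (4*(-7))/3 = 2/3 + (1/3)*(-28) = 2/3 - 28/3 = -26/3 ≈ -8.6667)
Q*k(-34/(-23), 19) = -26*(-34/(-23) + 19)/3 = -26*(-34*(-1/23) + 19)/3 = -26*(34/23 + 19)/3 = -26/3*471/23 = -4082/23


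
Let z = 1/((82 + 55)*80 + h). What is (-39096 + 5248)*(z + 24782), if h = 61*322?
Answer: -12834802218860/15301 ≈ -8.3882e+8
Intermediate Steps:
h = 19642
z = 1/30602 (z = 1/((82 + 55)*80 + 19642) = 1/(137*80 + 19642) = 1/(10960 + 19642) = 1/30602 ≈ 3.2678e-5)
(-39096 + 5248)*(z + 24782) = (-39096 + 5248)*(1/30602 + 24782) = -33848*758378765/30602 = -12834802218860/15301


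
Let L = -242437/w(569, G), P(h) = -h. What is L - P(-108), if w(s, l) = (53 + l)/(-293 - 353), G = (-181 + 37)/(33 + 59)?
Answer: 277077014/91 ≈ 3.0448e+6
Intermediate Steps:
G = -36/23 (G = -144/92 = -144*1/92 = -36/23 ≈ -1.5652)
w(s, l) = -53/646 - l/646 (w(s, l) = (53 + l)/(-646) = (53 + l)*(-1/646) = -53/646 - l/646)
L = 277086842/91 (L = -242437/(-53/646 - 1/646*(-36/23)) = -242437/(-53/646 + 18/7429) = -242437/(-1183/14858) = -242437*(-14858/1183) = 277086842/91 ≈ 3.0449e+6)
L - P(-108) = 277086842/91 - (-1)*(-108) = 277086842/91 - 1*108 = 277086842/91 - 108 = 277077014/91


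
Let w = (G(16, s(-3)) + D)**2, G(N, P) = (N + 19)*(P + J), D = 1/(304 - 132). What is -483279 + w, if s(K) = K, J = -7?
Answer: -10673406335/29584 ≈ -3.6078e+5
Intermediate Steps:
D = 1/172 ≈ 0.0058140
G(N, P) = (-7 + P)*(19 + N) (G(N, P) = (N + 19)*(P - 7) = (19 + N)*(-7 + P) = (-7 + P)*(19 + N))
w = 3623919601/29584 (w = ((-133 - 7*16 + 19*(-3) + 16*(-3)) + 1/172)**2 = ((-133 - 112 - 57 - 48) + 1/172)**2 = (-350 + 1/172)**2 = (-60199/172)**2 = 3623919601/29584 ≈ 1.2250e+5)
-483279 + w = -483279 + 3623919601/29584 = -10673406335/29584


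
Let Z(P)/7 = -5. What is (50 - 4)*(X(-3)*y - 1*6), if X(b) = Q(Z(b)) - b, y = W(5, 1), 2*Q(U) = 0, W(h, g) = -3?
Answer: -690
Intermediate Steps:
Z(P) = -35 (Z(P) = 7*(-5) = -35)
Q(U) = 0 (Q(U) = (1/2)*0 = 0)
y = -3
X(b) = -b (X(b) = 0 - b = -b)
(50 - 4)*(X(-3)*y - 1*6) = (50 - 4)*(-1*(-3)*(-3) - 1*6) = 46*(3*(-3) - 6) = 46*(-9 - 6) = 46*(-15) = -690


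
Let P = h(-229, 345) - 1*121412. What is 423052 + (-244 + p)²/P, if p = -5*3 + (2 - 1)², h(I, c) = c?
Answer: 51217569920/121067 ≈ 4.2305e+5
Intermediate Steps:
p = -14 (p = -15 + 1² = -15 + 1 = -14)
P = -121067 (P = 345 - 1*121412 = 345 - 121412 = -121067)
423052 + (-244 + p)²/P = 423052 + (-244 - 14)²/(-121067) = 423052 + (-258)²*(-1/121067) = 423052 + 66564*(-1/121067) = 423052 - 66564/121067 = 51217569920/121067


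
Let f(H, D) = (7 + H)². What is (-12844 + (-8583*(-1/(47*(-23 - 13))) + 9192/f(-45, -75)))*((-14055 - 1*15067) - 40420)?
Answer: 90920133100775/101802 ≈ 8.9311e+8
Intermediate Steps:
(-12844 + (-8583*(-1/(47*(-23 - 13))) + 9192/f(-45, -75)))*((-14055 - 1*15067) - 40420) = (-12844 + (-8583*(-1/(47*(-23 - 13))) + 9192/((7 - 45)²)))*((-14055 - 1*15067) - 40420) = (-12844 + (-8583/((-47*(-36))) + 9192/((-38)²)))*((-14055 - 15067) - 40420) = (-12844 + (-8583/1692 + 9192/1444))*(-29122 - 40420) = (-12844 + (-8583*1/1692 + 9192*(1/1444)))*(-69542) = (-12844 + (-2861/564 + 2298/361))*(-69542) = (-12844 + 263251/203604)*(-69542) = -2614826525/203604*(-69542) = 90920133100775/101802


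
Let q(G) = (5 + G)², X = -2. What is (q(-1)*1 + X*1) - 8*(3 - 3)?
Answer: 14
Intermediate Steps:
(q(-1)*1 + X*1) - 8*(3 - 3) = ((5 - 1)²*1 - 2*1) - 8*(3 - 3) = (4²*1 - 2) - 8*0 = (16*1 - 2) + 0 = (16 - 2) + 0 = 14 + 0 = 14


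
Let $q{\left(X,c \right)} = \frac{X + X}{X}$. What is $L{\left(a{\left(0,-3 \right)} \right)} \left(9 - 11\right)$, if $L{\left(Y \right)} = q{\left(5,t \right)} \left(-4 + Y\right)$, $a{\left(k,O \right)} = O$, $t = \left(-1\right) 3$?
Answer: $28$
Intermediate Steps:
$t = -3$
$q{\left(X,c \right)} = 2$ ($q{\left(X,c \right)} = \frac{2 X}{X} = 2$)
$L{\left(Y \right)} = -8 + 2 Y$ ($L{\left(Y \right)} = 2 \left(-4 + Y\right) = -8 + 2 Y$)
$L{\left(a{\left(0,-3 \right)} \right)} \left(9 - 11\right) = \left(-8 + 2 \left(-3\right)\right) \left(9 - 11\right) = \left(-8 - 6\right) \left(-2\right) = \left(-14\right) \left(-2\right) = 28$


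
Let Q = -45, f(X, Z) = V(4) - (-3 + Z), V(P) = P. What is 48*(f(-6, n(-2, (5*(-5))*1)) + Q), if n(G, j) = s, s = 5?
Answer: -2064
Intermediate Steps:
n(G, j) = 5
f(X, Z) = 7 - Z (f(X, Z) = 4 - (-3 + Z) = 4 + (3 - Z) = 7 - Z)
48*(f(-6, n(-2, (5*(-5))*1)) + Q) = 48*((7 - 1*5) - 45) = 48*((7 - 5) - 45) = 48*(2 - 45) = 48*(-43) = -2064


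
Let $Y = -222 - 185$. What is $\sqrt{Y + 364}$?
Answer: $i \sqrt{43} \approx 6.5574 i$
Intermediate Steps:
$Y = -407$ ($Y = -222 - 185 = -407$)
$\sqrt{Y + 364} = \sqrt{-407 + 364} = \sqrt{-43} = i \sqrt{43}$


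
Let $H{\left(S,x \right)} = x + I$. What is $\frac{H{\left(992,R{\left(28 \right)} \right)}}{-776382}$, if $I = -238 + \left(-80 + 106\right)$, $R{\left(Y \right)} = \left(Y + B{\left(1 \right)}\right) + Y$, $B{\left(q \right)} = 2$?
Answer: $\frac{77}{388191} \approx 0.00019836$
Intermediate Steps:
$R{\left(Y \right)} = 2 + 2 Y$ ($R{\left(Y \right)} = \left(Y + 2\right) + Y = \left(2 + Y\right) + Y = 2 + 2 Y$)
$I = -212$ ($I = -238 + 26 = -212$)
$H{\left(S,x \right)} = -212 + x$ ($H{\left(S,x \right)} = x - 212 = -212 + x$)
$\frac{H{\left(992,R{\left(28 \right)} \right)}}{-776382} = \frac{-212 + \left(2 + 2 \cdot 28\right)}{-776382} = \left(-212 + \left(2 + 56\right)\right) \left(- \frac{1}{776382}\right) = \left(-212 + 58\right) \left(- \frac{1}{776382}\right) = \left(-154\right) \left(- \frac{1}{776382}\right) = \frac{77}{388191}$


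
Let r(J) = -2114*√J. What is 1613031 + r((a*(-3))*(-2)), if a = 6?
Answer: 1600347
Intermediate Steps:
1613031 + r((a*(-3))*(-2)) = 1613031 - 2114*√((6*(-3))*(-2)) = 1613031 - 2114*√(-18*(-2)) = 1613031 - 2114*√36 = 1613031 - 2114*6 = 1613031 - 12684 = 1600347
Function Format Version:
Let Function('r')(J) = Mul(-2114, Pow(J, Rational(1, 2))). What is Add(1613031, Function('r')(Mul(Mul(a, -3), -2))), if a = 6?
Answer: 1600347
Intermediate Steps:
Add(1613031, Function('r')(Mul(Mul(a, -3), -2))) = Add(1613031, Mul(-2114, Pow(Mul(Mul(6, -3), -2), Rational(1, 2)))) = Add(1613031, Mul(-2114, Pow(Mul(-18, -2), Rational(1, 2)))) = Add(1613031, Mul(-2114, Pow(36, Rational(1, 2)))) = Add(1613031, Mul(-2114, 6)) = Add(1613031, -12684) = 1600347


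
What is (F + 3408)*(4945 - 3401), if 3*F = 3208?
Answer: 20739008/3 ≈ 6.9130e+6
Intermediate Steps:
F = 3208/3 (F = (1/3)*3208 = 3208/3 ≈ 1069.3)
(F + 3408)*(4945 - 3401) = (3208/3 + 3408)*(4945 - 3401) = (13432/3)*1544 = 20739008/3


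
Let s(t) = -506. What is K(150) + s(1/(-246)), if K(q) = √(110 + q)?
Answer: -506 + 2*√65 ≈ -489.88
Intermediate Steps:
K(150) + s(1/(-246)) = √(110 + 150) - 506 = √260 - 506 = 2*√65 - 506 = -506 + 2*√65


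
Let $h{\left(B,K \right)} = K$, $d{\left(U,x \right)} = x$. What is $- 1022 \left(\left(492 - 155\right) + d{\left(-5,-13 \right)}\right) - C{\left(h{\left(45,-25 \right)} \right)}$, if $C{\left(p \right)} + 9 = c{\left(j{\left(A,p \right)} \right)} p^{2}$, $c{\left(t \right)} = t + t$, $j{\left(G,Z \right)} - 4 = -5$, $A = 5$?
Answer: $-329869$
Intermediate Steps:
$j{\left(G,Z \right)} = -1$ ($j{\left(G,Z \right)} = 4 - 5 = -1$)
$c{\left(t \right)} = 2 t$
$C{\left(p \right)} = -9 - 2 p^{2}$ ($C{\left(p \right)} = -9 + 2 \left(-1\right) p^{2} = -9 - 2 p^{2}$)
$- 1022 \left(\left(492 - 155\right) + d{\left(-5,-13 \right)}\right) - C{\left(h{\left(45,-25 \right)} \right)} = - 1022 \left(\left(492 - 155\right) - 13\right) - \left(-9 - 2 \left(-25\right)^{2}\right) = - 1022 \left(\left(492 - 155\right) - 13\right) - \left(-9 - 1250\right) = - 1022 \left(337 - 13\right) - \left(-9 - 1250\right) = \left(-1022\right) 324 - -1259 = -331128 + 1259 = -329869$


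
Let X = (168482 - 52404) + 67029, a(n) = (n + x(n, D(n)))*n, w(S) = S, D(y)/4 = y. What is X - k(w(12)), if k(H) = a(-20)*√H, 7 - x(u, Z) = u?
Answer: 183107 + 280*√3 ≈ 1.8359e+5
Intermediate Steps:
D(y) = 4*y
x(u, Z) = 7 - u
a(n) = 7*n (a(n) = (n + (7 - n))*n = 7*n)
k(H) = -140*√H (k(H) = (7*(-20))*√H = -140*√H)
X = 183107 (X = 116078 + 67029 = 183107)
X - k(w(12)) = 183107 - (-140)*√12 = 183107 - (-140)*2*√3 = 183107 - (-280)*√3 = 183107 + 280*√3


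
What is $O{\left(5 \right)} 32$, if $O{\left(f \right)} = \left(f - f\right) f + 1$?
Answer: $32$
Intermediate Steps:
$O{\left(f \right)} = 1$ ($O{\left(f \right)} = 0 f + 1 = 0 + 1 = 1$)
$O{\left(5 \right)} 32 = 1 \cdot 32 = 32$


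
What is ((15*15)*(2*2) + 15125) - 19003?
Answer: -2978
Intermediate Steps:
((15*15)*(2*2) + 15125) - 19003 = (225*4 + 15125) - 19003 = (900 + 15125) - 19003 = 16025 - 19003 = -2978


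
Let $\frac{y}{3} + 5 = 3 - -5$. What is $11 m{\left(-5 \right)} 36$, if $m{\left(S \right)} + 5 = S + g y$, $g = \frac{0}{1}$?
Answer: $-3960$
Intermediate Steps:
$g = 0$ ($g = 0 \cdot 1 = 0$)
$y = 9$ ($y = -15 + 3 \left(3 - -5\right) = -15 + 3 \left(3 + 5\right) = -15 + 3 \cdot 8 = -15 + 24 = 9$)
$m{\left(S \right)} = -5 + S$ ($m{\left(S \right)} = -5 + \left(S + 0 \cdot 9\right) = -5 + \left(S + 0\right) = -5 + S$)
$11 m{\left(-5 \right)} 36 = 11 \left(-5 - 5\right) 36 = 11 \left(-10\right) 36 = \left(-110\right) 36 = -3960$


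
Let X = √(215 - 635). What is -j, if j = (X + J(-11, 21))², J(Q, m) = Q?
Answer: 299 + 44*I*√105 ≈ 299.0 + 450.87*I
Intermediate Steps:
X = 2*I*√105 (X = √(-420) = 2*I*√105 ≈ 20.494*I)
j = (-11 + 2*I*√105)² (j = (2*I*√105 - 11)² = (-11 + 2*I*√105)² ≈ -299.0 - 450.87*I)
-j = -(11 - 2*I*√105)²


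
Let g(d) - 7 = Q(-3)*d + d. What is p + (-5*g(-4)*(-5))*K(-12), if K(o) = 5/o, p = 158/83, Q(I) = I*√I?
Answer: -9743/332 - 125*I*√3 ≈ -29.346 - 216.51*I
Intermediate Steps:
Q(I) = I^(3/2)
p = 158/83 (p = 158*(1/83) = 158/83 ≈ 1.9036)
g(d) = 7 + d - 3*I*d*√3 (g(d) = 7 + ((-3)^(3/2)*d + d) = 7 + ((-3*I*√3)*d + d) = 7 + (-3*I*d*√3 + d) = 7 + (d - 3*I*d*√3) = 7 + d - 3*I*d*√3)
p + (-5*g(-4)*(-5))*K(-12) = 158/83 + (-5*(7 - 4 - 3*I*(-4)*√3)*(-5))*(5/(-12)) = 158/83 + (-5*(7 - 4 + 12*I*√3)*(-5))*(5*(-1/12)) = 158/83 + (-5*(3 + 12*I*√3)*(-5))*(-5/12) = 158/83 + ((-15 - 60*I*√3)*(-5))*(-5/12) = 158/83 + (75 + 300*I*√3)*(-5/12) = 158/83 + (-125/4 - 125*I*√3) = -9743/332 - 125*I*√3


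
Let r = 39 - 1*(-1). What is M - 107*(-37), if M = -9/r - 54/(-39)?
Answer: 2059283/520 ≈ 3960.2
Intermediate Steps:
r = 40 (r = 39 + 1 = 40)
M = 603/520 (M = -9/40 - 54/(-39) = -9*1/40 - 54*(-1/39) = -9/40 + 18/13 = 603/520 ≈ 1.1596)
M - 107*(-37) = 603/520 - 107*(-37) = 603/520 + 3959 = 2059283/520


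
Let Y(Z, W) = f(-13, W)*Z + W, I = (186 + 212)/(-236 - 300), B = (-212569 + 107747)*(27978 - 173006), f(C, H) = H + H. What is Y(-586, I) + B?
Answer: 4074169737317/268 ≈ 1.5202e+10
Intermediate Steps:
f(C, H) = 2*H
B = 15202125016 (B = -104822*(-145028) = 15202125016)
I = -199/268 (I = 398/(-536) = 398*(-1/536) = -199/268 ≈ -0.74254)
Y(Z, W) = W + 2*W*Z (Y(Z, W) = (2*W)*Z + W = 2*W*Z + W = W + 2*W*Z)
Y(-586, I) + B = -199*(1 + 2*(-586))/268 + 15202125016 = -199*(1 - 1172)/268 + 15202125016 = -199/268*(-1171) + 15202125016 = 233029/268 + 15202125016 = 4074169737317/268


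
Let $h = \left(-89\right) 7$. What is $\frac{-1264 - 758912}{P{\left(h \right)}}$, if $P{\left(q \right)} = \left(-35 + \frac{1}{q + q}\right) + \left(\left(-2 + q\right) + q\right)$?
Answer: $\frac{315726432}{532873} \approx 592.5$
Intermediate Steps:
$h = -623$
$P{\left(q \right)} = -37 + \frac{1}{2 q} + 2 q$ ($P{\left(q \right)} = \left(-35 + \frac{1}{2 q}\right) + \left(-2 + 2 q\right) = -37 + \frac{1}{2 q} + 2 q$)
$\frac{-1264 - 758912}{P{\left(h \right)}} = \frac{-1264 - 758912}{-37 + \frac{1}{2 \left(-623\right)} + 2 \left(-623\right)} = \frac{-1264 - 758912}{-37 + \frac{1}{2} \left(- \frac{1}{623}\right) - 1246} = - \frac{760176}{-37 - \frac{1}{1246} - 1246} = - \frac{760176}{- \frac{1598619}{1246}} = \left(-760176\right) \left(- \frac{1246}{1598619}\right) = \frac{315726432}{532873}$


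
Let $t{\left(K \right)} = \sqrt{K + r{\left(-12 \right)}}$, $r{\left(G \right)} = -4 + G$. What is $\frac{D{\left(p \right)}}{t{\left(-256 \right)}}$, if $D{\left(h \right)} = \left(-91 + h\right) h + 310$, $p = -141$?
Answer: $- \frac{16511 i \sqrt{17}}{34} \approx - 2002.3 i$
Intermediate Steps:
$D{\left(h \right)} = 310 + h \left(-91 + h\right)$ ($D{\left(h \right)} = h \left(-91 + h\right) + 310 = 310 + h \left(-91 + h\right)$)
$t{\left(K \right)} = \sqrt{-16 + K}$ ($t{\left(K \right)} = \sqrt{K - 16} = \sqrt{-16 + K}$)
$\frac{D{\left(p \right)}}{t{\left(-256 \right)}} = \frac{310 + \left(-141\right)^{2} - -12831}{\sqrt{-16 - 256}} = \frac{310 + 19881 + 12831}{\sqrt{-272}} = \frac{33022}{4 i \sqrt{17}} = 33022 \left(- \frac{i \sqrt{17}}{68}\right) = - \frac{16511 i \sqrt{17}}{34}$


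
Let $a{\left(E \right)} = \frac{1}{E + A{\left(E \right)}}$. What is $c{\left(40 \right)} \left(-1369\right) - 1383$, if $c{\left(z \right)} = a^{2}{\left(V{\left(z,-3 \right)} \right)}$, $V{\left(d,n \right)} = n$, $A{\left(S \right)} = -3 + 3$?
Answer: $- \frac{13816}{9} \approx -1535.1$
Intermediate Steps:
$A{\left(S \right)} = 0$
$a{\left(E \right)} = \frac{1}{E}$ ($a{\left(E \right)} = \frac{1}{E + 0} = \frac{1}{E}$)
$c{\left(z \right)} = \frac{1}{9}$ ($c{\left(z \right)} = \left(\frac{1}{-3}\right)^{2} = \left(- \frac{1}{3}\right)^{2} = \frac{1}{9}$)
$c{\left(40 \right)} \left(-1369\right) - 1383 = \frac{1}{9} \left(-1369\right) - 1383 = - \frac{1369}{9} - 1383 = - \frac{13816}{9}$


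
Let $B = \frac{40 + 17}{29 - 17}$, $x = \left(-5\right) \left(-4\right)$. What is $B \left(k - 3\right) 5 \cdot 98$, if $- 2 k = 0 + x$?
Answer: $- \frac{60515}{2} \approx -30258.0$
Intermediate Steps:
$x = 20$
$k = -10$ ($k = - \frac{0 + 20}{2} = \left(- \frac{1}{2}\right) 20 = -10$)
$B = \frac{19}{4}$ ($B = \frac{57}{12} = 57 \cdot \frac{1}{12} = \frac{19}{4} \approx 4.75$)
$B \left(k - 3\right) 5 \cdot 98 = \frac{19 \left(-10 - 3\right) 5}{4} \cdot 98 = \frac{19 \left(\left(-13\right) 5\right)}{4} \cdot 98 = \frac{19}{4} \left(-65\right) 98 = \left(- \frac{1235}{4}\right) 98 = - \frac{60515}{2}$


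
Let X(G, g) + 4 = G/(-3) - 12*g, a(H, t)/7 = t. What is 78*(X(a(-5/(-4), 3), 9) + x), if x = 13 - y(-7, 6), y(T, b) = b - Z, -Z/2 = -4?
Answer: -8112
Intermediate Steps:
Z = 8 (Z = -2*(-4) = 8)
a(H, t) = 7*t
y(T, b) = -8 + b (y(T, b) = b - 1*8 = b - 8 = -8 + b)
X(G, g) = -4 - 12*g - G/3 (X(G, g) = -4 + (G/(-3) - 12*g) = -4 + (-G/3 - 12*g) = -4 + (-12*g - G/3) = -4 - 12*g - G/3)
x = 15 (x = 13 - (-8 + 6) = 13 - 1*(-2) = 13 + 2 = 15)
78*(X(a(-5/(-4), 3), 9) + x) = 78*((-4 - 12*9 - 7*3/3) + 15) = 78*((-4 - 108 - ⅓*21) + 15) = 78*((-4 - 108 - 7) + 15) = 78*(-119 + 15) = 78*(-104) = -8112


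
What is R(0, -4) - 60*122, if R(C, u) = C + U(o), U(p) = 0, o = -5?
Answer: -7320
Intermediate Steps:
R(C, u) = C (R(C, u) = C + 0 = C)
R(0, -4) - 60*122 = 0 - 60*122 = 0 - 7320 = -7320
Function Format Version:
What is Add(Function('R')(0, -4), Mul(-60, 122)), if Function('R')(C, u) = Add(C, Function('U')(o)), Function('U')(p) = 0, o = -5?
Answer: -7320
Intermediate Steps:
Function('R')(C, u) = C (Function('R')(C, u) = Add(C, 0) = C)
Add(Function('R')(0, -4), Mul(-60, 122)) = Add(0, Mul(-60, 122)) = Add(0, -7320) = -7320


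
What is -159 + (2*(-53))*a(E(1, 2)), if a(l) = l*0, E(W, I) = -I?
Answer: -159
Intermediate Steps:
a(l) = 0
-159 + (2*(-53))*a(E(1, 2)) = -159 + (2*(-53))*0 = -159 - 106*0 = -159 + 0 = -159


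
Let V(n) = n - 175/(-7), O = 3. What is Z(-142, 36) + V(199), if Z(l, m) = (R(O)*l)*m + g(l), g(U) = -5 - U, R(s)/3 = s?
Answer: -45647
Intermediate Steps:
R(s) = 3*s
V(n) = 25 + n (V(n) = n - 175*(-1/7) = n + 25 = 25 + n)
Z(l, m) = -5 - l + 9*l*m (Z(l, m) = ((3*3)*l)*m + (-5 - l) = (9*l)*m + (-5 - l) = 9*l*m + (-5 - l) = -5 - l + 9*l*m)
Z(-142, 36) + V(199) = (-5 - 1*(-142) + 9*(-142)*36) + (25 + 199) = (-5 + 142 - 46008) + 224 = -45871 + 224 = -45647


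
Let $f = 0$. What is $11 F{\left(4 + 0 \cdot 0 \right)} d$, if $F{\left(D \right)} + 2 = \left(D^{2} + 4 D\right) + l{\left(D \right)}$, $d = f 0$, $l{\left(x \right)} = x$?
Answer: $0$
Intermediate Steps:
$d = 0$ ($d = 0 \cdot 0 = 0$)
$F{\left(D \right)} = -2 + D^{2} + 5 D$ ($F{\left(D \right)} = -2 + \left(\left(D^{2} + 4 D\right) + D\right) = -2 + \left(D^{2} + 5 D\right) = -2 + D^{2} + 5 D$)
$11 F{\left(4 + 0 \cdot 0 \right)} d = 11 \left(-2 + \left(4 + 0 \cdot 0\right)^{2} + 5 \left(4 + 0 \cdot 0\right)\right) 0 = 11 \left(-2 + \left(4 + 0\right)^{2} + 5 \left(4 + 0\right)\right) 0 = 11 \left(-2 + 4^{2} + 5 \cdot 4\right) 0 = 11 \left(-2 + 16 + 20\right) 0 = 11 \cdot 34 \cdot 0 = 374 \cdot 0 = 0$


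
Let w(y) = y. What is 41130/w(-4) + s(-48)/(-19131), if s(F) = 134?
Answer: -393429283/38262 ≈ -10283.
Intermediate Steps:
41130/w(-4) + s(-48)/(-19131) = 41130/(-4) + 134/(-19131) = 41130*(-¼) + 134*(-1/19131) = -20565/2 - 134/19131 = -393429283/38262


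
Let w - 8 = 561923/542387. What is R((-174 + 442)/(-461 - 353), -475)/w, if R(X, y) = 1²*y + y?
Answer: -515267650/4901019 ≈ -105.13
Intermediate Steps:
w = 4901019/542387 (w = 8 + 561923/542387 = 4901019/542387 ≈ 9.0360)
R(X, y) = 2*y (R(X, y) = 1*y + y = y + y = 2*y)
R((-174 + 442)/(-461 - 353), -475)/w = (2*(-475))/(4901019/542387) = -950*542387/4901019 = -515267650/4901019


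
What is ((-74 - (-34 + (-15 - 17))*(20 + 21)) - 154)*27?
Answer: 66906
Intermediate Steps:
((-74 - (-34 + (-15 - 17))*(20 + 21)) - 154)*27 = ((-74 - (-34 - 32)*41) - 154)*27 = ((-74 - (-66)*41) - 154)*27 = ((-74 - 1*(-2706)) - 154)*27 = ((-74 + 2706) - 154)*27 = (2632 - 154)*27 = 2478*27 = 66906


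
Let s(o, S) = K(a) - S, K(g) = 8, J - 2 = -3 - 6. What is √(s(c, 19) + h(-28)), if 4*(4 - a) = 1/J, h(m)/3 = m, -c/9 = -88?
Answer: I*√95 ≈ 9.7468*I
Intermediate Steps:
J = -7 (J = 2 + (-3 - 6) = 2 - 9 = -7)
c = 792 (c = -9*(-88) = 792)
h(m) = 3*m
a = 113/28 (a = 4 - ¼/(-7) = 4 - ¼*(-⅐) = 4 + 1/28 = 113/28 ≈ 4.0357)
s(o, S) = 8 - S
√(s(c, 19) + h(-28)) = √((8 - 1*19) + 3*(-28)) = √((8 - 19) - 84) = √(-11 - 84) = √(-95) = I*√95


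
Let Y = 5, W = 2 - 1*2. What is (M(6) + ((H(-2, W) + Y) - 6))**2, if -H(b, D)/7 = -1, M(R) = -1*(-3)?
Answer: 81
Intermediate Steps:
M(R) = 3
W = 0 (W = 2 - 2 = 0)
H(b, D) = 7 (H(b, D) = -7*(-1) = 7)
(M(6) + ((H(-2, W) + Y) - 6))**2 = (3 + ((7 + 5) - 6))**2 = (3 + (12 - 6))**2 = (3 + 6)**2 = 9**2 = 81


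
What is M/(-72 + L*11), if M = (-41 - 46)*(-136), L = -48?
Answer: -493/25 ≈ -19.720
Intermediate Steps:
M = 11832 (M = -87*(-136) = 11832)
M/(-72 + L*11) = 11832/(-72 - 48*11) = 11832/(-72 - 528) = 11832/(-600) = 11832*(-1/600) = -493/25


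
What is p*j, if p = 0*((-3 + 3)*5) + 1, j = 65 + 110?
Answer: 175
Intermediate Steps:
j = 175
p = 1 (p = 0*(0*5) + 1 = 0*0 + 1 = 0 + 1 = 1)
p*j = 1*175 = 175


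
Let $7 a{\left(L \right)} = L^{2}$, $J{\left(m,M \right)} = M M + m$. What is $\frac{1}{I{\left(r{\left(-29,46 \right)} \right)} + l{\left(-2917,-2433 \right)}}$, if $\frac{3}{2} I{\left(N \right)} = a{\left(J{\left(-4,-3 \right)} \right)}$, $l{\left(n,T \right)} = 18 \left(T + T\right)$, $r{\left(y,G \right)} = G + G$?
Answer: $- \frac{21}{1839298} \approx -1.1417 \cdot 10^{-5}$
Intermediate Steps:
$r{\left(y,G \right)} = 2 G$
$J{\left(m,M \right)} = m + M^{2}$ ($J{\left(m,M \right)} = M^{2} + m = m + M^{2}$)
$l{\left(n,T \right)} = 36 T$ ($l{\left(n,T \right)} = 18 \cdot 2 T = 36 T$)
$a{\left(L \right)} = \frac{L^{2}}{7}$
$I{\left(N \right)} = \frac{50}{21}$ ($I{\left(N \right)} = \frac{2 \frac{\left(-4 + \left(-3\right)^{2}\right)^{2}}{7}}{3} = \frac{2 \frac{\left(-4 + 9\right)^{2}}{7}}{3} = \frac{2 \frac{5^{2}}{7}}{3} = \frac{2 \cdot \frac{1}{7} \cdot 25}{3} = \frac{2}{3} \cdot \frac{25}{7} = \frac{50}{21}$)
$\frac{1}{I{\left(r{\left(-29,46 \right)} \right)} + l{\left(-2917,-2433 \right)}} = \frac{1}{\frac{50}{21} + 36 \left(-2433\right)} = \frac{1}{\frac{50}{21} - 87588} = \frac{1}{- \frac{1839298}{21}} = - \frac{21}{1839298}$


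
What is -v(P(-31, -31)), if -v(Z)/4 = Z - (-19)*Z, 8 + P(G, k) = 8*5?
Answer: 2560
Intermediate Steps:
P(G, k) = 32 (P(G, k) = -8 + 8*5 = -8 + 40 = 32)
v(Z) = -80*Z (v(Z) = -4*(Z - (-19)*Z) = -4*(Z + 19*Z) = -80*Z)
-v(P(-31, -31)) = -(-80)*32 = -1*(-2560) = 2560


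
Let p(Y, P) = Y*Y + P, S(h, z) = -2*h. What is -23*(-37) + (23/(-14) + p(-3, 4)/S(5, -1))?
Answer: 29682/35 ≈ 848.06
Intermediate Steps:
p(Y, P) = P + Y**2 (p(Y, P) = Y**2 + P = P + Y**2)
-23*(-37) + (23/(-14) + p(-3, 4)/S(5, -1)) = -23*(-37) + (23/(-14) + (4 + (-3)**2)/((-2*5))) = 851 + (23*(-1/14) + (4 + 9)/(-10)) = 851 + (-23/14 + 13*(-1/10)) = 851 + (-23/14 - 13/10) = 851 - 103/35 = 29682/35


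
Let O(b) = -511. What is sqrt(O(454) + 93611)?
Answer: 70*sqrt(19) ≈ 305.12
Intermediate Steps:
sqrt(O(454) + 93611) = sqrt(-511 + 93611) = sqrt(93100) = 70*sqrt(19)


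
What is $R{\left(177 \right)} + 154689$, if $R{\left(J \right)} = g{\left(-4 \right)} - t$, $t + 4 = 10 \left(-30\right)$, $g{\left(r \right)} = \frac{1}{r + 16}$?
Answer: $\frac{1859917}{12} \approx 1.5499 \cdot 10^{5}$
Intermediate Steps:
$g{\left(r \right)} = \frac{1}{16 + r}$
$t = -304$ ($t = -4 + 10 \left(-30\right) = -4 - 300 = -304$)
$R{\left(J \right)} = \frac{3649}{12}$ ($R{\left(J \right)} = \frac{1}{16 - 4} - -304 = \frac{1}{12} + 304 = \frac{3649}{12}$)
$R{\left(177 \right)} + 154689 = \frac{3649}{12} + 154689 = \frac{1859917}{12}$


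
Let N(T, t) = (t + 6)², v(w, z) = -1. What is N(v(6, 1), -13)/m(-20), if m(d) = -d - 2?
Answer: 49/18 ≈ 2.7222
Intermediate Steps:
N(T, t) = (6 + t)²
m(d) = -2 - d
N(v(6, 1), -13)/m(-20) = (6 - 13)²/(-2 - 1*(-20)) = (-7)²/(-2 + 20) = 49/18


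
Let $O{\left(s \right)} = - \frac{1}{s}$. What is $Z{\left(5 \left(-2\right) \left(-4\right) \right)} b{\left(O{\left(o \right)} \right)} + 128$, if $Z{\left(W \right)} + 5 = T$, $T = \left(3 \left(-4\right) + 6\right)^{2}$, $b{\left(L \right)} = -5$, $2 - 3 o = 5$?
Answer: $-27$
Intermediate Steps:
$o = -1$ ($o = \frac{2}{3} - \frac{5}{3} = -1$)
$T = 36$ ($T = \left(-12 + 6\right)^{2} = \left(-6\right)^{2} = 36$)
$Z{\left(W \right)} = 31$ ($Z{\left(W \right)} = -5 + 36 = 31$)
$Z{\left(5 \left(-2\right) \left(-4\right) \right)} b{\left(O{\left(o \right)} \right)} + 128 = 31 \left(-5\right) + 128 = -155 + 128 = -27$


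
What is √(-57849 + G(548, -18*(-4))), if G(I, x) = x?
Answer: I*√57777 ≈ 240.37*I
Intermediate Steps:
√(-57849 + G(548, -18*(-4))) = √(-57849 - 18*(-4)) = √(-57849 + 72) = √(-57777) = I*√57777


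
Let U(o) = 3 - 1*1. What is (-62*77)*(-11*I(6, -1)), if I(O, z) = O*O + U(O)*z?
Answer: 1785476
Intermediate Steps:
U(o) = 2 (U(o) = 3 - 1 = 2)
I(O, z) = O**2 + 2*z (I(O, z) = O*O + 2*z = O**2 + 2*z)
(-62*77)*(-11*I(6, -1)) = (-62*77)*(-11*(6**2 + 2*(-1))) = -(-52514)*(36 - 2) = -(-52514)*34 = -4774*(-374) = 1785476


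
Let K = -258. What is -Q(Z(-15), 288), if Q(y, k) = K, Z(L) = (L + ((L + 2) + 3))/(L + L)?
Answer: 258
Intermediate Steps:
Z(L) = (5 + 2*L)/(2*L) (Z(L) = (L + ((2 + L) + 3))/((2*L)) = (L + (5 + L))*(1/(2*L)) = (5 + 2*L)*(1/(2*L)) = (5 + 2*L)/(2*L))
Q(y, k) = -258
-Q(Z(-15), 288) = -1*(-258) = 258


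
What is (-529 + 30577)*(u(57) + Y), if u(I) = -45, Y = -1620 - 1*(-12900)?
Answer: 337589280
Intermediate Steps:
Y = 11280 (Y = -1620 + 12900 = 11280)
(-529 + 30577)*(u(57) + Y) = (-529 + 30577)*(-45 + 11280) = 30048*11235 = 337589280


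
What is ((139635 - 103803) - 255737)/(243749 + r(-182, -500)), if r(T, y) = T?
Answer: -219905/243567 ≈ -0.90285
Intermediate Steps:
((139635 - 103803) - 255737)/(243749 + r(-182, -500)) = ((139635 - 103803) - 255737)/(243749 - 182) = (35832 - 255737)/243567 = -219905*1/243567 = -219905/243567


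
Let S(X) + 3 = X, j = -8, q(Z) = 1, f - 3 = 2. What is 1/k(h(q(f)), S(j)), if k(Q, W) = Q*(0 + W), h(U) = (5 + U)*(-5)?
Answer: 1/330 ≈ 0.0030303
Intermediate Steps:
f = 5 (f = 3 + 2 = 5)
S(X) = -3 + X
h(U) = -25 - 5*U
k(Q, W) = Q*W
1/k(h(q(f)), S(j)) = 1/((-25 - 5*1)*(-3 - 8)) = 1/((-25 - 5)*(-11)) = 1/(-30*(-11)) = 1/330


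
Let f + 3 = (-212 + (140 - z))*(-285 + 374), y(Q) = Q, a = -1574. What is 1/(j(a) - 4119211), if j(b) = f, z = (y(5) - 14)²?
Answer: -1/4132831 ≈ -2.4196e-7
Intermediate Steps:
z = 81 (z = (5 - 14)² = (-9)² = 81)
f = -13620 (f = -3 + (-212 + (140 - 1*81))*(-285 + 374) = -3 + (-212 + (140 - 81))*89 = -3 + (-212 + 59)*89 = -3 - 153*89 = -3 - 13617 = -13620)
j(b) = -13620
1/(j(a) - 4119211) = 1/(-13620 - 4119211) = 1/(-4132831) = -1/4132831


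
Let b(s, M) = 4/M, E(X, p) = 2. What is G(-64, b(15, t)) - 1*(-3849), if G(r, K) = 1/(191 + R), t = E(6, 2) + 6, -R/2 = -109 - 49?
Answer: 1951444/507 ≈ 3849.0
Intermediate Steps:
R = 316 (R = -2*(-109 - 49) = -2*(-158) = 316)
t = 8 (t = 2 + 6 = 8)
G(r, K) = 1/507 (G(r, K) = 1/(191 + 316) = 1/507)
G(-64, b(15, t)) - 1*(-3849) = 1/507 - 1*(-3849) = 1/507 + 3849 = 1951444/507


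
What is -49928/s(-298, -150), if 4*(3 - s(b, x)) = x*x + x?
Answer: 99856/11169 ≈ 8.9405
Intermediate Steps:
s(b, x) = 3 - x/4 - x²/4 (s(b, x) = 3 - (x*x + x)/4 = 3 - (x² + x)/4 = 3 - (x + x²)/4 = 3 + (-x/4 - x²/4) = 3 - x/4 - x²/4)
-49928/s(-298, -150) = -49928/(3 - ¼*(-150) - ¼*(-150)²) = -49928/(3 + 75/2 - ¼*22500) = -49928/(3 + 75/2 - 5625) = -49928/(-11169/2) = -49928*(-2/11169) = 99856/11169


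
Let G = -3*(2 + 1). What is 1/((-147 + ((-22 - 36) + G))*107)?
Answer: -1/22898 ≈ -4.3672e-5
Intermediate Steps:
G = -9 (G = -3*3 = -9)
1/((-147 + ((-22 - 36) + G))*107) = 1/((-147 + ((-22 - 36) - 9))*107) = 1/((-147 + (-58 - 9))*107) = 1/((-147 - 67)*107) = 1/(-214*107) = 1/(-22898) = -1/22898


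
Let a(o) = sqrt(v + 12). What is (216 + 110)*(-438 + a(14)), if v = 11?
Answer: -142788 + 326*sqrt(23) ≈ -1.4122e+5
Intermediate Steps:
a(o) = sqrt(23) (a(o) = sqrt(11 + 12) = sqrt(23))
(216 + 110)*(-438 + a(14)) = (216 + 110)*(-438 + sqrt(23)) = 326*(-438 + sqrt(23)) = -142788 + 326*sqrt(23)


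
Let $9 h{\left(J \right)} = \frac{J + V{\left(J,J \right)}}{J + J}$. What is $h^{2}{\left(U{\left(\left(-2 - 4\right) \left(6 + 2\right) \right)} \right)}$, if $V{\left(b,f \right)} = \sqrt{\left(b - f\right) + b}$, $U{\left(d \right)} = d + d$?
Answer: $\frac{\left(24 - i \sqrt{6}\right)^{2}}{186624} \approx 0.0030543 - 0.00063001 i$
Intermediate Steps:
$U{\left(d \right)} = 2 d$
$V{\left(b,f \right)} = \sqrt{- f + 2 b}$
$h{\left(J \right)} = \frac{J + \sqrt{J}}{18 J}$ ($h{\left(J \right)} = \frac{\left(J + \sqrt{- J + 2 J}\right) \frac{1}{J + J}}{9} = \frac{\left(J + \sqrt{J}\right) \frac{1}{2 J}}{9} = \frac{\frac{1}{2} \frac{1}{J} \left(J + \sqrt{J}\right)}{9} = \frac{J + \sqrt{J}}{18 J}$)
$h^{2}{\left(U{\left(\left(-2 - 4\right) \left(6 + 2\right) \right)} \right)} = \left(\frac{2 \left(-2 - 4\right) \left(6 + 2\right) + \sqrt{2 \left(-2 - 4\right) \left(6 + 2\right)}}{18 \cdot 2 \left(-2 - 4\right) \left(6 + 2\right)}\right)^{2} = \left(\frac{2 \left(\left(-6\right) 8\right) + \sqrt{2 \left(\left(-6\right) 8\right)}}{18 \cdot 2 \left(\left(-6\right) 8\right)}\right)^{2} = \left(\frac{2 \left(-48\right) + \sqrt{2 \left(-48\right)}}{18 \cdot 2 \left(-48\right)}\right)^{2} = \left(\frac{-96 + \sqrt{-96}}{18 \left(-96\right)}\right)^{2} = \left(\frac{1}{18} \left(- \frac{1}{96}\right) \left(-96 + 4 i \sqrt{6}\right)\right)^{2} = \left(\frac{1}{18} - \frac{i \sqrt{6}}{432}\right)^{2}$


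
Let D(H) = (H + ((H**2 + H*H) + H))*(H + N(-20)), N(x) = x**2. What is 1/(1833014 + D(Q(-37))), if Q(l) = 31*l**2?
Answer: 1/154315603799494 ≈ 6.4802e-15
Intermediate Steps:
D(H) = (400 + H)*(2*H + 2*H**2) (D(H) = (H + ((H**2 + H*H) + H))*(H + (-20)**2) = (H + ((H**2 + H**2) + H))*(H + 400) = (H + (2*H**2 + H))*(400 + H) = (H + (H + 2*H**2))*(400 + H) = (2*H + 2*H**2)*(400 + H) = (400 + H)*(2*H + 2*H**2))
1/(1833014 + D(Q(-37))) = 1/(1833014 + 2*(31*(-37)**2)*(400 + (31*(-37)**2)**2 + 401*(31*(-37)**2))) = 1/(1833014 + 2*(31*1369)*(400 + (31*1369)**2 + 401*(31*1369))) = 1/(1833014 + 2*42439*(400 + 42439**2 + 401*42439)) = 1/(1833014 + 2*42439*(400 + 1801068721 + 17018039)) = 1/(1833014 + 2*42439*1818087160) = 1/(1833014 + 154315601966480) = 1/154315603799494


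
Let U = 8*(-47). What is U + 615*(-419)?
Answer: -258061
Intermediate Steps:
U = -376
U + 615*(-419) = -376 + 615*(-419) = -376 - 257685 = -258061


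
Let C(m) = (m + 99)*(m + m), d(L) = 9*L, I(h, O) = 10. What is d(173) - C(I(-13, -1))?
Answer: -623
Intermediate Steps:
C(m) = 2*m*(99 + m) (C(m) = (99 + m)*(2*m) = 2*m*(99 + m))
d(173) - C(I(-13, -1)) = 9*173 - 2*10*(99 + 10) = 1557 - 2*10*109 = 1557 - 1*2180 = 1557 - 2180 = -623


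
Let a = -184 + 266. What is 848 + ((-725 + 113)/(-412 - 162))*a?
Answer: 6548/7 ≈ 935.43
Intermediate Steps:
a = 82
848 + ((-725 + 113)/(-412 - 162))*a = 848 + ((-725 + 113)/(-412 - 162))*82 = 848 - 612/(-574)*82 = 848 - 612*(-1/574)*82 = 848 + (306/287)*82 = 848 + 612/7 = 6548/7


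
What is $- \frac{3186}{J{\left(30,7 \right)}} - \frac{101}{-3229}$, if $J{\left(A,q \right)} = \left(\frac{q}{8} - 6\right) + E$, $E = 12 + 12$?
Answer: $- \frac{82285501}{487579} \approx -168.76$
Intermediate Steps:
$E = 24$
$J{\left(A,q \right)} = 18 + \frac{q}{8}$ ($J{\left(A,q \right)} = \left(\frac{q}{8} - 6\right) + 24 = \left(-6 + \frac{q}{8}\right) + 24 = 18 + \frac{q}{8}$)
$- \frac{3186}{J{\left(30,7 \right)}} - \frac{101}{-3229} = - \frac{3186}{18 + \frac{1}{8} \cdot 7} - \frac{101}{-3229} = - \frac{3186}{18 + \frac{7}{8}} - - \frac{101}{3229} = - \frac{3186}{\frac{151}{8}} + \frac{101}{3229} = \left(-3186\right) \frac{8}{151} + \frac{101}{3229} = - \frac{25488}{151} + \frac{101}{3229} = - \frac{82285501}{487579}$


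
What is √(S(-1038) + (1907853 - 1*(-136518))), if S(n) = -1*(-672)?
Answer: 3*√227227 ≈ 1430.1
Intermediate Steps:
S(n) = 672
√(S(-1038) + (1907853 - 1*(-136518))) = √(672 + (1907853 - 1*(-136518))) = √(672 + (1907853 + 136518)) = √(672 + 2044371) = √2045043 = 3*√227227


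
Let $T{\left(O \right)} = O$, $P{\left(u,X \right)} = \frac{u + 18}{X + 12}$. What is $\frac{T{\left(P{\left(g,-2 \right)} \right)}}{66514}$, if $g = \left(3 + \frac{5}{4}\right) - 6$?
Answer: $\frac{13}{532112} \approx 2.4431 \cdot 10^{-5}$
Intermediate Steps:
$g = - \frac{7}{4}$ ($g = \left(3 + 5 \cdot \frac{1}{4}\right) - 6 = \left(3 + \frac{5}{4}\right) - 6 = \frac{17}{4} - 6 = - \frac{7}{4} \approx -1.75$)
$P{\left(u,X \right)} = \frac{18 + u}{12 + X}$
$\frac{T{\left(P{\left(g,-2 \right)} \right)}}{66514} = \frac{\frac{1}{12 - 2} \left(18 - \frac{7}{4}\right)}{66514} = \frac{1}{10} \cdot \frac{65}{4} \cdot \frac{1}{66514} = \frac{13}{8} \cdot \frac{1}{66514} = \frac{13}{532112}$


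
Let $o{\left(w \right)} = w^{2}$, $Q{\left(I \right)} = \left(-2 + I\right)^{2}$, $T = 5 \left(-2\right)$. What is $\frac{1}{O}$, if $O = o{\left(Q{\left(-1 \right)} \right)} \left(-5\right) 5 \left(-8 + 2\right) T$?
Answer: $- \frac{1}{121500} \approx -8.2304 \cdot 10^{-6}$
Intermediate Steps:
$T = -10$
$O = -121500$ ($O = \left(\left(-2 - 1\right)^{2}\right)^{2} \left(-5\right) 5 \left(-8 + 2\right) \left(-10\right) = \left(\left(-3\right)^{2}\right)^{2} \left(-5\right) 5 \left(-6\right) \left(-10\right) = 9^{2} \left(-5\right) 5 \left(-6\right) \left(-10\right) = 81 \left(-5\right) 5 \left(-6\right) \left(-10\right) = \left(-405\right) 5 \left(-6\right) \left(-10\right) = \left(-2025\right) \left(-6\right) \left(-10\right) = 12150 \left(-10\right) = -121500$)
$\frac{1}{O} = \frac{1}{-121500} = - \frac{1}{121500}$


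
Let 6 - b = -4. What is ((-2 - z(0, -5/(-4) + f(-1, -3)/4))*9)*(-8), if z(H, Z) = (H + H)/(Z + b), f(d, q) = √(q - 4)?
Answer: 144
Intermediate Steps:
b = 10 (b = 6 - 1*(-4) = 6 + 4 = 10)
f(d, q) = √(-4 + q)
z(H, Z) = 2*H/(10 + Z) (z(H, Z) = (H + H)/(Z + 10) = (2*H)/(10 + Z) = 2*H/(10 + Z))
((-2 - z(0, -5/(-4) + f(-1, -3)/4))*9)*(-8) = ((-2 - 2*0/(10 + (-5/(-4) + √(-4 - 3)/4)))*9)*(-8) = ((-2 - 2*0/(10 + (-5*(-¼) + √(-7)*(¼))))*9)*(-8) = ((-2 - 2*0/(10 + (5/4 + (I*√7)*(¼))))*9)*(-8) = ((-2 - 2*0/(10 + (5/4 + I*√7/4)))*9)*(-8) = ((-2 - 2*0/(45/4 + I*√7/4))*9)*(-8) = ((-2 - 1*0)*9)*(-8) = ((-2 + 0)*9)*(-8) = -2*9*(-8) = -18*(-8) = 144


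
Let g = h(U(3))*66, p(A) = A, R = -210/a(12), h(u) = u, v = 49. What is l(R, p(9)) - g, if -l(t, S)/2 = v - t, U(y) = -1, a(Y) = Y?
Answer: -67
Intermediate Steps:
R = -35/2 (R = -210/12 = -210*1/12 = -35/2 ≈ -17.500)
l(t, S) = -98 + 2*t (l(t, S) = -2*(49 - t) = -98 + 2*t)
g = -66 (g = -1*66 = -66)
l(R, p(9)) - g = (-98 + 2*(-35/2)) - 1*(-66) = (-98 - 35) + 66 = -133 + 66 = -67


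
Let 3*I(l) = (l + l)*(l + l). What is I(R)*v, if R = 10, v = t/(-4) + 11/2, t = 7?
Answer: 500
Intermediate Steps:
v = 15/4 (v = 7/(-4) + 11/2 = 7*(-¼) + 11*(½) = -7/4 + 11/2 = 15/4 ≈ 3.7500)
I(l) = 4*l²/3 (I(l) = ((l + l)*(l + l))/3 = ((2*l)*(2*l))/3 = (4*l²)/3 = 4*l²/3)
I(R)*v = ((4/3)*10²)*(15/4) = ((4/3)*100)*(15/4) = (400/3)*(15/4) = 500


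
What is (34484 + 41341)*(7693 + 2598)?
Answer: 780315075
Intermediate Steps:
(34484 + 41341)*(7693 + 2598) = 75825*10291 = 780315075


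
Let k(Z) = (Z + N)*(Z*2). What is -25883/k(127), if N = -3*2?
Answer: -2353/2794 ≈ -0.84216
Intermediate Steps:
N = -6
k(Z) = 2*Z*(-6 + Z) (k(Z) = (Z - 6)*(Z*2) = (-6 + Z)*(2*Z) = 2*Z*(-6 + Z))
-25883/k(127) = -25883*1/(254*(-6 + 127)) = -25883/(2*127*121) = -25883/30734 = -25883*1/30734 = -2353/2794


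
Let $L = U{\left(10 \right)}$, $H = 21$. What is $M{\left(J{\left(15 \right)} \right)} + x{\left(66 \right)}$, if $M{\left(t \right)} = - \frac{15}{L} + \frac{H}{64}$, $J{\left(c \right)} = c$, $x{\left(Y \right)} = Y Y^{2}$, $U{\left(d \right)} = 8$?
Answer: $\frac{18399645}{64} \approx 2.8749 \cdot 10^{5}$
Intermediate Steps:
$L = 8$
$x{\left(Y \right)} = Y^{3}$
$M{\left(t \right)} = - \frac{99}{64}$ ($M{\left(t \right)} = - \frac{15}{8} + \frac{21}{64} = - \frac{99}{64}$)
$M{\left(J{\left(15 \right)} \right)} + x{\left(66 \right)} = - \frac{99}{64} + 66^{3} = - \frac{99}{64} + 287496 = \frac{18399645}{64}$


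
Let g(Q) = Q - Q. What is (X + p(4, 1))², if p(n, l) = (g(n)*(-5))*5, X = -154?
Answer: 23716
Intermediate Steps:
g(Q) = 0
p(n, l) = 0 (p(n, l) = (0*(-5))*5 = 0*5 = 0)
(X + p(4, 1))² = (-154 + 0)² = (-154)² = 23716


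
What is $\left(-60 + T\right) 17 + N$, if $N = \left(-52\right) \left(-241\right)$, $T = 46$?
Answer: $12294$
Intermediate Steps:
$N = 12532$
$\left(-60 + T\right) 17 + N = \left(-60 + 46\right) 17 + 12532 = \left(-14\right) 17 + 12532 = -238 + 12532 = 12294$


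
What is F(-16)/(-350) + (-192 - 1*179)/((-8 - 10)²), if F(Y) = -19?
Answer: -61847/56700 ≈ -1.0908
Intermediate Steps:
F(-16)/(-350) + (-192 - 1*179)/((-8 - 10)²) = -19/(-350) + (-192 - 1*179)/((-8 - 10)²) = -19*(-1/350) + (-192 - 179)/((-18)²) = 19/350 - 371/324 = -61847/56700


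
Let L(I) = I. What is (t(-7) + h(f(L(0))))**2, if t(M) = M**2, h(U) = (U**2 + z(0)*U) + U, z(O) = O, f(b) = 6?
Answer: 8281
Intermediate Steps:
h(U) = U + U**2 (h(U) = (U**2 + 0*U) + U = (U**2 + 0) + U = U**2 + U = U + U**2)
(t(-7) + h(f(L(0))))**2 = ((-7)**2 + 6*(1 + 6))**2 = (49 + 6*7)**2 = (49 + 42)**2 = 91**2 = 8281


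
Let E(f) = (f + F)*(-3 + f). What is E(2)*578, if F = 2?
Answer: -2312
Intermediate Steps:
E(f) = (-3 + f)*(2 + f) (E(f) = (f + 2)*(-3 + f) = (2 + f)*(-3 + f) = (-3 + f)*(2 + f))
E(2)*578 = (-6 + 2**2 - 1*2)*578 = (-6 + 4 - 2)*578 = -4*578 = -2312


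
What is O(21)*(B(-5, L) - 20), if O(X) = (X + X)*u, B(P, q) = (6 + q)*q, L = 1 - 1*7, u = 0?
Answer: 0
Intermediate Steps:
L = -6 (L = 1 - 7 = -6)
B(P, q) = q*(6 + q)
O(X) = 0 (O(X) = (X + X)*0 = (2*X)*0 = 0)
O(21)*(B(-5, L) - 20) = 0*(-6*(6 - 6) - 20) = 0*(-6*0 - 20) = 0*(0 - 20) = 0*(-20) = 0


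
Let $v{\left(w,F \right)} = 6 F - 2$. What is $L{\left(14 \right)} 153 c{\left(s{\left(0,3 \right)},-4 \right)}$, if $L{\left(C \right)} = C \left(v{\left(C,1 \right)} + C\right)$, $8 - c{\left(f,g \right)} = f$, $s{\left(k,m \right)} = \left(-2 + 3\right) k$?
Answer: $308448$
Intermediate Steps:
$s{\left(k,m \right)} = k$ ($s{\left(k,m \right)} = 1 k = k$)
$v{\left(w,F \right)} = -2 + 6 F$
$c{\left(f,g \right)} = 8 - f$
$L{\left(C \right)} = C \left(4 + C\right)$ ($L{\left(C \right)} = C \left(\left(-2 + 6 \cdot 1\right) + C\right) = C \left(\left(-2 + 6\right) + C\right) = C \left(4 + C\right)$)
$L{\left(14 \right)} 153 c{\left(s{\left(0,3 \right)},-4 \right)} = 14 \left(4 + 14\right) 153 \left(8 - 0\right) = 14 \cdot 18 \cdot 153 \left(8 + 0\right) = 252 \cdot 153 \cdot 8 = 38556 \cdot 8 = 308448$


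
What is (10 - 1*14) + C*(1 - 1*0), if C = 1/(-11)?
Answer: -45/11 ≈ -4.0909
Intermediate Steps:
C = -1/11 ≈ -0.090909
(10 - 1*14) + C*(1 - 1*0) = (10 - 1*14) - (1 - 1*0)/11 = (10 - 14) - (1 + 0)/11 = -4 - 1/11*1 = -4 - 1/11 = -45/11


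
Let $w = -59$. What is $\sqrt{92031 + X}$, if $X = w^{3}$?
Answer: $2 i \sqrt{28337} \approx 336.67 i$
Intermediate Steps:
$X = -205379$ ($X = \left(-59\right)^{3} = -205379$)
$\sqrt{92031 + X} = \sqrt{92031 - 205379} = \sqrt{-113348} = 2 i \sqrt{28337}$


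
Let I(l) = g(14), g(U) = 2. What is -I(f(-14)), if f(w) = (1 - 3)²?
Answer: -2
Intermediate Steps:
f(w) = 4 (f(w) = (-2)² = 4)
I(l) = 2
-I(f(-14)) = -1*2 = -2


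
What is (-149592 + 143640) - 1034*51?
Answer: -58686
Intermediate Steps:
(-149592 + 143640) - 1034*51 = -5952 - 52734 = -58686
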